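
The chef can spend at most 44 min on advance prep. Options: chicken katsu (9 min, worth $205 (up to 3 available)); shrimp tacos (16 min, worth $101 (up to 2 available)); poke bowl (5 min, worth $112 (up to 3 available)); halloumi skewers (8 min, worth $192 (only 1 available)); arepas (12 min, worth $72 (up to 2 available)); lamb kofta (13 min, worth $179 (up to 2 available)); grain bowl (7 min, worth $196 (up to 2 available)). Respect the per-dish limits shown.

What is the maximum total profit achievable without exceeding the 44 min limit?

A density-first pass picks 2×chicken katsu + halloumi skewers + 2×grain bowl — 994 at 40 min.
Dropping halloumi skewers and grain bowl frees 15 min; slotting in chicken katsu + 2×poke bowl (19 min) lifts the total to 1035 at 44 min.

1035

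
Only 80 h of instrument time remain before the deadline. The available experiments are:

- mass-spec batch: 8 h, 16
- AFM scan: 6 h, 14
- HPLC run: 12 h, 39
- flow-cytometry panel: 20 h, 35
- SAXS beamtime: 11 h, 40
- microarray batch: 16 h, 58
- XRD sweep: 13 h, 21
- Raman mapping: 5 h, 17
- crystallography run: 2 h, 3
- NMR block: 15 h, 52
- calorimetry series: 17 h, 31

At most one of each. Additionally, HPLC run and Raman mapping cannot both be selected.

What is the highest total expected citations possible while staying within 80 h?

Best packing: AFM scan + HPLC run + flow-cytometry panel + SAXS beamtime + microarray batch + NMR block — 80 h, 238 total.
An exhaustive check of the 2048 subsets confirms 238.

238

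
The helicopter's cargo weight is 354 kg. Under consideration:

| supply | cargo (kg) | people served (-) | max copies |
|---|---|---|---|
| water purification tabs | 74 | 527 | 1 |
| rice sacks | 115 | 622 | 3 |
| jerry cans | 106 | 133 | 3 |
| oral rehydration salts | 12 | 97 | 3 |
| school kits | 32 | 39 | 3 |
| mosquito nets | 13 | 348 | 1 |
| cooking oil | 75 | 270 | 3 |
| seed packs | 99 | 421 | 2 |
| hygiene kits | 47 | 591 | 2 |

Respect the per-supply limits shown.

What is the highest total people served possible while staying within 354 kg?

By people served per kg: mosquito nets 26.77, hygiene kits 12.57, oral rehydration salts 8.08, water purification tabs 7.12 lead.
Water purification tabs + rice sacks + 3×oral rehydration salts + mosquito nets + 2×hygiene kits uses 332 of the 354 kg and totals 2970.
Nothing else within 354 kg beats 2970.

2970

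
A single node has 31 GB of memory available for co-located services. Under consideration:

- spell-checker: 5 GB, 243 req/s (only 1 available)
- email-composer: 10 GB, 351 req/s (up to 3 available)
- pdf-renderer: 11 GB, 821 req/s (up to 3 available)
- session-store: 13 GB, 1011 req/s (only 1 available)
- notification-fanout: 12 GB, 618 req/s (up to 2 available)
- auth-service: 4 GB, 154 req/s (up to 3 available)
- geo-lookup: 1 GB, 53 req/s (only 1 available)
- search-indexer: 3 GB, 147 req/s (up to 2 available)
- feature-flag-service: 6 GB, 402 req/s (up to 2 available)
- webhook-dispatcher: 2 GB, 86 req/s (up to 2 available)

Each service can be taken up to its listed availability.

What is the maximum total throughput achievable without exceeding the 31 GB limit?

2287

The ratio ordering already packs tightly: pdf-renderer + session-store + geo-lookup + feature-flag-service, 31 GB, 2287.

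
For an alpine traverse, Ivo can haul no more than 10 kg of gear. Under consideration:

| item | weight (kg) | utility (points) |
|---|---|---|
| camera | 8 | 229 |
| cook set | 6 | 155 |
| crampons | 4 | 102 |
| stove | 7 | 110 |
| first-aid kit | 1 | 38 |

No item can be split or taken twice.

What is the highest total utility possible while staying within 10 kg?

The ratio ordering already packs tightly: camera + first-aid kit, 9 kg, 267.
The spare 1 kg is too small for any remaining item, and no exchange beats 267.

267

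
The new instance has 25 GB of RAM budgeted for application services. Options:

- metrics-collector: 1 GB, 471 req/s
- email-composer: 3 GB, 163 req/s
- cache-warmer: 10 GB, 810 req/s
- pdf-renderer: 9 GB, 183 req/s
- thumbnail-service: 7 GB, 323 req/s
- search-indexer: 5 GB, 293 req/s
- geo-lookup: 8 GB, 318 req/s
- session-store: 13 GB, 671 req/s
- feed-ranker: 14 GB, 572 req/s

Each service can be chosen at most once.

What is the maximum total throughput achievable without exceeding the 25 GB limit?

1952

The ratio heuristic lands on metrics-collector + email-composer + cache-warmer + search-indexer (1737) but leaves 6 GB idle.
Replace email-composer and search-indexer with session-store: the trade gains 215 net, giving 1952 at 24 GB.
No other feasible combination exceeds 1952.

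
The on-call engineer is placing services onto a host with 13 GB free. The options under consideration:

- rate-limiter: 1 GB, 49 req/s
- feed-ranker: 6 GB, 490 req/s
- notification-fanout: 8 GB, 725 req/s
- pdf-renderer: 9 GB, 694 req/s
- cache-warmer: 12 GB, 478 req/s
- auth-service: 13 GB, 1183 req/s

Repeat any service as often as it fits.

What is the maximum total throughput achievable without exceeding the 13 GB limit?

1183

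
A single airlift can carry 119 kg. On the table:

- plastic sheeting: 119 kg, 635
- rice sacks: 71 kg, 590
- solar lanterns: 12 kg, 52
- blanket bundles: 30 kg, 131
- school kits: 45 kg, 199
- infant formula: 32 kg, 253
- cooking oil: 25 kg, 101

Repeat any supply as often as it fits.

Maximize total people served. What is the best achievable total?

895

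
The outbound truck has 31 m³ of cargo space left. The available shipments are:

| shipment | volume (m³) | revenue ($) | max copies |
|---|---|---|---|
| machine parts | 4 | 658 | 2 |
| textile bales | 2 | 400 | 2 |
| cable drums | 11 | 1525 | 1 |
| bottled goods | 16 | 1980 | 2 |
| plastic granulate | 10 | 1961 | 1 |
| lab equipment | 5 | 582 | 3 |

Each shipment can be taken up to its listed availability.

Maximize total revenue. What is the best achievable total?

Filling by ratio: 2×machine parts + 2×textile bales + plastic granulate + lab equipment for 4659, with 4 m³ left unused.
Replace textile bales and lab equipment with cable drums: the trade gains 543 net, giving 5202 at 31 m³.
That's the maximum — no swap from here does better than 5202.

5202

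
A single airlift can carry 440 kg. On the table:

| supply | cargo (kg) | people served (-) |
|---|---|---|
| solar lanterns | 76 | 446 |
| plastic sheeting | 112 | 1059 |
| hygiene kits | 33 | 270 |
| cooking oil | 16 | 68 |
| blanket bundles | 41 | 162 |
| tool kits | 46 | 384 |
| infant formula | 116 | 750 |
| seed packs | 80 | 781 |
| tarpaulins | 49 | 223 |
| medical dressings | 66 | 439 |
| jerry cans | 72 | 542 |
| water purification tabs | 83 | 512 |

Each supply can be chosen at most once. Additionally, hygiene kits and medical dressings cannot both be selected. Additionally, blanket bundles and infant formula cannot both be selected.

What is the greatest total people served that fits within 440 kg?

3550

Density check — seed packs 9.76, plastic sheeting 9.46, tool kits 8.35 are the best per kg.
Taking solar lanterns + plastic sheeting + hygiene kits + cooking oil + tool kits + seed packs + jerry cans: 435 kg used, 3550 in people served.
That's the maximum — no feasible swap from here does better than 3550.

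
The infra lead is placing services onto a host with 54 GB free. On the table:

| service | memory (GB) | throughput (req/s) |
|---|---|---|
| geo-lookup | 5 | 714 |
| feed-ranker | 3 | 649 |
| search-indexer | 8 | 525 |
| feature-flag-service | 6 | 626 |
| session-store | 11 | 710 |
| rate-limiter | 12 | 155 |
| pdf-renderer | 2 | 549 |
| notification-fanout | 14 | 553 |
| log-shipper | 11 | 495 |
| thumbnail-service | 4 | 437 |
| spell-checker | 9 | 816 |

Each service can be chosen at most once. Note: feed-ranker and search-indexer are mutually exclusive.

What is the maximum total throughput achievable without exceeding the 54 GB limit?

5054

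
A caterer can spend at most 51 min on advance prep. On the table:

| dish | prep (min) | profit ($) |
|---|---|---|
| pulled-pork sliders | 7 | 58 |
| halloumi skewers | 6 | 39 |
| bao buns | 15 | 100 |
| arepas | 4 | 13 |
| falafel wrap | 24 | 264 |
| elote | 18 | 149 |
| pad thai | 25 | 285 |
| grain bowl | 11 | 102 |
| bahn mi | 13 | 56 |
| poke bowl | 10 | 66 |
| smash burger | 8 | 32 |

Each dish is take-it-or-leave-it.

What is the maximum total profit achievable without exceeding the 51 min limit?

549

Density check — pad thai 11.40, falafel wrap 11.00, grain bowl 9.27, pulled-pork sliders 8.29 are the best per min.
The ratio ordering already packs tightly: falafel wrap + pad thai, 49 min, 549.
Next best is pulled-pork sliders + elote + pad thai at 492 (50 min) — short by 57.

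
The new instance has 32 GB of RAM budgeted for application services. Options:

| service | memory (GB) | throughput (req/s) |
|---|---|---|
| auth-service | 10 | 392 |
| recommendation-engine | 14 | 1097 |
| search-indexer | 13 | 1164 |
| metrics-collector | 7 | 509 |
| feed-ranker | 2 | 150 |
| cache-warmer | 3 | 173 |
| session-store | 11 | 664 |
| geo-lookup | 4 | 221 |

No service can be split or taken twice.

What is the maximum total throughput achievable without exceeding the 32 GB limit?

2584

Ranking by ratio (throughput/GB): search-indexer 89.54, recommendation-engine 78.36, feed-ranker 75.00.
The ratio ordering already packs tightly: recommendation-engine + search-indexer + feed-ranker + cache-warmer, 32 GB, 2584.
Every other selection either busts 32 GB or fails to beat 2584.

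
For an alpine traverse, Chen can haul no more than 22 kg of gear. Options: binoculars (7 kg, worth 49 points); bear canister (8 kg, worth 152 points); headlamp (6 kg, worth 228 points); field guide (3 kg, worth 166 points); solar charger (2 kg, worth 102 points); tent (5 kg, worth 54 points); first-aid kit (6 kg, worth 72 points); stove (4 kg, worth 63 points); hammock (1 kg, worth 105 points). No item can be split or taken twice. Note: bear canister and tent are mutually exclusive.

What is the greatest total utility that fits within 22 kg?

The ratio ordering already packs tightly: bear canister + headlamp + field guide + solar charger + hammock, 20 kg, 753.
Runner-up headlamp + field guide + solar charger + first-aid kit + stove + hammock tops out at 736.

753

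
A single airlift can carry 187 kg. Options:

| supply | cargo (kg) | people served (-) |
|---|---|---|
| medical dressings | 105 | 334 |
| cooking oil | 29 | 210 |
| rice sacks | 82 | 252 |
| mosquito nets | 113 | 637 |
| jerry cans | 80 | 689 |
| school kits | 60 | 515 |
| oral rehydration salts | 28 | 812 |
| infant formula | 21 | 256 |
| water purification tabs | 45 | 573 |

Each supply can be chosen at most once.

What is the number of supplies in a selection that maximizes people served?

Best achievable people served is 2366.
One optimal bundle: cooking oil + school kits + oral rehydration salts + infant formula + water purification tabs (183 kg).
Every optimal selection uses 5 supplies.

5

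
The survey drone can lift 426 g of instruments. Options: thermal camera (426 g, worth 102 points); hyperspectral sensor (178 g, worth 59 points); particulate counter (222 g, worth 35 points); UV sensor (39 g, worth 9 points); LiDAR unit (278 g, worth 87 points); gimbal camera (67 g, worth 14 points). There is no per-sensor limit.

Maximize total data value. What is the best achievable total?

132

Filling by ratio: 2×hyperspectral sensor + UV sensor for 127, with 31 g left unused.
Replace UV sensor with gimbal camera: the trade gains 5 net, giving 132 at 423 g.
The spare 3 g is too small for any remaining sensor, and no exchange beats 132.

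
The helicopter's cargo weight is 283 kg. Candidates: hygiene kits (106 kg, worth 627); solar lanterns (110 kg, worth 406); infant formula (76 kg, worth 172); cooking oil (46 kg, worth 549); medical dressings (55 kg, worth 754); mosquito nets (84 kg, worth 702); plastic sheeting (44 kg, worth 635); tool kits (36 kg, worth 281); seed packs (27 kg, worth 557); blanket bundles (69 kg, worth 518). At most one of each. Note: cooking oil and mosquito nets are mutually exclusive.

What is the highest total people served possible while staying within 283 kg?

3294

Ranking by ratio (people served/kg): seed packs 20.63, plastic sheeting 14.43, medical dressings 13.71, cooking oil 11.93.
Taking cooking oil + medical dressings + plastic sheeting + tool kits + seed packs + blanket bundles: 277 kg used, 3294 in people served.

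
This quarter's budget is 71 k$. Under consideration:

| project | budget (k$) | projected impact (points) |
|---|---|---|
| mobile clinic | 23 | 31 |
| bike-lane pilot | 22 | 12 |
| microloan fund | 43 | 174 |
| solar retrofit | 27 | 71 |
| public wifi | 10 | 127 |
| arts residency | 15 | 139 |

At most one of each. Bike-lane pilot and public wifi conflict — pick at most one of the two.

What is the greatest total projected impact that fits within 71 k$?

440

Taking microloan fund + public wifi + arts residency: 68 k$ used, 440 in projected impact.
Next best is solar retrofit + public wifi + arts residency at 337 (52 k$) — short by 103.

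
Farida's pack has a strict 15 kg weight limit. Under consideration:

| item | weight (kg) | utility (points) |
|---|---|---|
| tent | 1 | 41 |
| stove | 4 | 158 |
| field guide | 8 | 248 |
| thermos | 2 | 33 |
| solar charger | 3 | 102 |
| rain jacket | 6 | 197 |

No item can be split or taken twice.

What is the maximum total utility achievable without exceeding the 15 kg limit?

508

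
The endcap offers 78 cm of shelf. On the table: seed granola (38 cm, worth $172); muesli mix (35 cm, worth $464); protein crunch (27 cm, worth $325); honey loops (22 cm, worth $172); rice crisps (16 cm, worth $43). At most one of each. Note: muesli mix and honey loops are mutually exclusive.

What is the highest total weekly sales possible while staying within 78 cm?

By weekly sales per cm: muesli mix 13.26, protein crunch 12.04, honey loops 7.82 lead.
The ratio ordering already packs tightly: muesli mix + protein crunch + rice crisps, 78 cm, 832.

832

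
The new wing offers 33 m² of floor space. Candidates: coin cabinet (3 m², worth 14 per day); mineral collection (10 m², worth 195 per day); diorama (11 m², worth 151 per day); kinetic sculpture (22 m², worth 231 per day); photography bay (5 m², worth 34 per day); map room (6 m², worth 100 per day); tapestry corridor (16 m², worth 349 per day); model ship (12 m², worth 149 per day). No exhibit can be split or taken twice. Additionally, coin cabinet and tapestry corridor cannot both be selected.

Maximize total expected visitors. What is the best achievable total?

644

Density check — tapestry corridor 21.81, mineral collection 19.50, map room 16.67 are the best per m².
The ratio ordering already packs tightly: mineral collection + map room + tapestry corridor, 32 m², 644.
No other feasible combination exceeds 644.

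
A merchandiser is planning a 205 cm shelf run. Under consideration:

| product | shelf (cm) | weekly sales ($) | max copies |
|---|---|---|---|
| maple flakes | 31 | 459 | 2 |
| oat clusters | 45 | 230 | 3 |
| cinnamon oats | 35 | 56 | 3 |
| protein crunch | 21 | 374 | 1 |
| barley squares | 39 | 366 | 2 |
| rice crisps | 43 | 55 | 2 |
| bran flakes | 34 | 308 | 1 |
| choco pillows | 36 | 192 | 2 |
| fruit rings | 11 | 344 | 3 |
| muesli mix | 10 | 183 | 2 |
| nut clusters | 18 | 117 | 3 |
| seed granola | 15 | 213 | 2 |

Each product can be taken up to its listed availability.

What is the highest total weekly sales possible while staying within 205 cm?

3482

2×maple flakes + protein crunch + barley squares + 3×fruit rings + 2×muesli mix + 2×seed granola uses 205 of the 205 cm and totals 3482.
Every other selection either busts 205 cm or exceeds an availability limit or fails to beat 3482.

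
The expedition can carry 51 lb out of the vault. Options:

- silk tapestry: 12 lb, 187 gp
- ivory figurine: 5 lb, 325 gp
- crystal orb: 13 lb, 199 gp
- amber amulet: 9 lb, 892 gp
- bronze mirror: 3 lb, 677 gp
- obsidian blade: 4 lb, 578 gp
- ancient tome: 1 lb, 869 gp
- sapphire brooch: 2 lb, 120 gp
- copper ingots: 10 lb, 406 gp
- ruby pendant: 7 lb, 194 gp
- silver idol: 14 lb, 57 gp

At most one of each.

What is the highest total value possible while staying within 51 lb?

Greedy by ratio would take ivory figurine + amber amulet + bronze mirror + obsidian blade + ancient tome + sapphire brooch + copper ingots + ruby pendant: 41 lb used, total 4061.
Dropping sapphire brooch frees 2 lb; slotting in silk tapestry (12 lb) lifts the total to 4128 at 51 lb.
The closest alternative, ivory figurine + crystal orb + amber amulet + bronze mirror + obsidian blade + ancient tome + sapphire brooch + copper ingots, reaches only 4066.

4128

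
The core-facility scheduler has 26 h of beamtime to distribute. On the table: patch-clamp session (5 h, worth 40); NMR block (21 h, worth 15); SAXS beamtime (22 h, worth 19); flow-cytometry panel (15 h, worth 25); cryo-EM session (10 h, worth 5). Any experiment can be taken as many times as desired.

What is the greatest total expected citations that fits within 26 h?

200

The ratio ordering already packs tightly: 5×patch-clamp session, 25 h, 200.
No other feasible combination exceeds 200.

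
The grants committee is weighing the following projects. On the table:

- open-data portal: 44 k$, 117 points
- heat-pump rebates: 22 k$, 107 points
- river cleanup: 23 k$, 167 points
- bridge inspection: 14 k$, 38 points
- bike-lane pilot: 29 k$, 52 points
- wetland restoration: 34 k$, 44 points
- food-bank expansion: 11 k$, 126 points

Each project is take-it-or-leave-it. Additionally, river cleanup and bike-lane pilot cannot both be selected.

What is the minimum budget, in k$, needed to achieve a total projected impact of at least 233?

33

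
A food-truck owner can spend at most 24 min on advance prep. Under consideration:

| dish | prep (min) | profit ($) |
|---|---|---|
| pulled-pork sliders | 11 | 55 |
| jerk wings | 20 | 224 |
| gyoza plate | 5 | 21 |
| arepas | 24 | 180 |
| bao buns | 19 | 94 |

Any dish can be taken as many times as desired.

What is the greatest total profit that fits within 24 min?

Taking jerk wings: 20 min used, 224 in profit.
No other feasible combination exceeds 224.

224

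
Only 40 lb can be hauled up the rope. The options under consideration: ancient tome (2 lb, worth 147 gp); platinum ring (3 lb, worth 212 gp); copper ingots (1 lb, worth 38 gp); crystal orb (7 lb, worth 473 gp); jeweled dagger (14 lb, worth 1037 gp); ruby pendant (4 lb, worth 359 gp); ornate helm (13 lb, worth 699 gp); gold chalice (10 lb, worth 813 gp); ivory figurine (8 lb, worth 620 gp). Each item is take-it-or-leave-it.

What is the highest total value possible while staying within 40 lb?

3079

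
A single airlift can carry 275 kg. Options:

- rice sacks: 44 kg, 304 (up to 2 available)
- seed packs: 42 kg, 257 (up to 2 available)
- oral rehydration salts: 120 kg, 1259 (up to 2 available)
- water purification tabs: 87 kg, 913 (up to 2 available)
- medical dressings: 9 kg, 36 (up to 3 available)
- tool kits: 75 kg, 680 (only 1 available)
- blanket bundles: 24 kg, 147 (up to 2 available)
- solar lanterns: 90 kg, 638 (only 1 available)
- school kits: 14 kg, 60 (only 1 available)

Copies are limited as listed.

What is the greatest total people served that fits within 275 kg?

A density-first pass picks 2×water purification tabs + tool kits + blanket bundles — 2653 at 273 kg.
Dropping 2×water purification tabs and tool kits frees 249 kg; slotting in 2×oral rehydration salts + medical dressings (249 kg) lifts the total to 2701 at 273 kg.
The spare 2 kg is too small for any remaining supply, and no exchange beats 2701.

2701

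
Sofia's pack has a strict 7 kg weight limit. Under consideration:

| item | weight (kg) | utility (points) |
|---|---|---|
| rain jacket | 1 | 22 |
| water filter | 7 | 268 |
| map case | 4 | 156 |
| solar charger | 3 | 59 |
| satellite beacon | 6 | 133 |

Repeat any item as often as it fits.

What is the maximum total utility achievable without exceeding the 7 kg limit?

268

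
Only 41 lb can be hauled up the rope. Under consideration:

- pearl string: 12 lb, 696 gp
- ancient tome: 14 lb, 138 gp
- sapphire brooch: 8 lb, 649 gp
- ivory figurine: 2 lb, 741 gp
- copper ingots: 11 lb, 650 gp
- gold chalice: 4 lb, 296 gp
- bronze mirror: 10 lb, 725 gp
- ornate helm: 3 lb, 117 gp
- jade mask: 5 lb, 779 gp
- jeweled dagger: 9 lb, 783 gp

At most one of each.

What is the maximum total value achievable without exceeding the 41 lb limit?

By value per lb: ivory figurine 370.50, jade mask 155.80, jeweled dagger 87.00 lead.
Best packing: sapphire brooch + ivory figurine + gold chalice + bronze mirror + ornate helm + jade mask + jeweled dagger — 41 lb, 4090 total.
Runner-up ivory figurine + copper ingots + gold chalice + bronze mirror + jade mask + jeweled dagger tops out at 3974.

4090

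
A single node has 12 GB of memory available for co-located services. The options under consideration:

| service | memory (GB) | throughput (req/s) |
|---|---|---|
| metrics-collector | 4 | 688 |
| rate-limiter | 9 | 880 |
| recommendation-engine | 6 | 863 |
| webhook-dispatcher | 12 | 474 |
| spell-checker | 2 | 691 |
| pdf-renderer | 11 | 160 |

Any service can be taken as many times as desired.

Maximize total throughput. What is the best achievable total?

4146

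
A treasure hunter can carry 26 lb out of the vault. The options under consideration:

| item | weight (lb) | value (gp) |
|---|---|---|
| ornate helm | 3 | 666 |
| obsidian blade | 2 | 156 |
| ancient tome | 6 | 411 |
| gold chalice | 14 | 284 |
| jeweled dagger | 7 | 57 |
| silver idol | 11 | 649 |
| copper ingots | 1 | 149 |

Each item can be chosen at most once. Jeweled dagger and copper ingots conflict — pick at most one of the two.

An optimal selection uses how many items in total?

The maximum value within 26 lb is 2031.
ornate helm + obsidian blade + ancient tome + silver idol + copper ingots hits 2031 at 23 lb.
Every optimal selection uses 5 items.

5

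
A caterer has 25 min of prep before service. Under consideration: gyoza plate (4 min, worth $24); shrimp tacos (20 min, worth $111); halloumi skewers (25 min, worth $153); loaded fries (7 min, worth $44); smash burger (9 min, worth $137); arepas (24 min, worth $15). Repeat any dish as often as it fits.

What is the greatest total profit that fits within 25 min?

318

Loaded fries + 2×smash burger uses 25 of the 25 min and totals 318.
That's the maximum — no swap from here does better than 318.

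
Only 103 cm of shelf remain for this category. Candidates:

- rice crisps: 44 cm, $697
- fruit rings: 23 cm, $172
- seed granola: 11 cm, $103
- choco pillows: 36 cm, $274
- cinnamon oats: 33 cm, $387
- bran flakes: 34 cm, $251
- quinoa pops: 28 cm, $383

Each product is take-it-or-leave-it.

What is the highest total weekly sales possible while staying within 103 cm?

Greedy by ratio would take rice crisps + seed granola + quinoa pops: 83 cm used, total 1183.
The 39 cm tied up in seed granola and quinoa pops is better spent on fruit rings + cinnamon oats — total rises to 1256 (100 cm).
The closest alternative, rice crisps + fruit rings + quinoa pops, reaches only 1252.

1256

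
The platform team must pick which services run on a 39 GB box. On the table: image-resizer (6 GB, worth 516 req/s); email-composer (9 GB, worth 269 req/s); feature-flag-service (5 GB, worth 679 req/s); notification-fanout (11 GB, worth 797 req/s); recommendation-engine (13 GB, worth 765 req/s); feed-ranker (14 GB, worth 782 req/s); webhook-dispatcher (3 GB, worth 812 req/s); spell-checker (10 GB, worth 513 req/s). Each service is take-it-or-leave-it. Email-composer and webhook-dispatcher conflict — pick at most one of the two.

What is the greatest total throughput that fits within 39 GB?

3586

A density-first pass picks image-resizer + feature-flag-service + notification-fanout + recommendation-engine + webhook-dispatcher — 3569 at 38 GB.
Replace recommendation-engine with feed-ranker: the trade gains 17 net, giving 3586 at 39 GB.
No other feasible combination exceeds 3586.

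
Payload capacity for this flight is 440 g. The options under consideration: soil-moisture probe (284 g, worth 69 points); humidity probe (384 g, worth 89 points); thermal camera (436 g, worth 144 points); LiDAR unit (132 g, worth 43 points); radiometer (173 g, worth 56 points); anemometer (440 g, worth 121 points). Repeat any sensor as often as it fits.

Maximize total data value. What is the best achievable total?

144

Thermal camera uses 436 of the 440 g and totals 144.
The spare 4 g is too small for any remaining sensor, and no exchange beats 144.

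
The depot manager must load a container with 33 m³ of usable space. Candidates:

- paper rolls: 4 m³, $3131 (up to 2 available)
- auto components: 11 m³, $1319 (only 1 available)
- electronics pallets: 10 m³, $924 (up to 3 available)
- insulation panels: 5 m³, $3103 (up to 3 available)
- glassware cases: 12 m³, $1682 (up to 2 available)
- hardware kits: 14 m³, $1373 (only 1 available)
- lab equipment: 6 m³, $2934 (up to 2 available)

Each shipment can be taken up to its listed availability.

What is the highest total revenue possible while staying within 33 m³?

Ranking by ratio (revenue/m³): paper rolls 782.75, insulation panels 620.60, lab equipment 489.00.
2×paper rolls + 3×insulation panels + lab equipment uses 29 of the 33 m³ and totals 18505.
The spare 4 m³ is too small for any remaining shipment, and no exchange beats 18505.

18505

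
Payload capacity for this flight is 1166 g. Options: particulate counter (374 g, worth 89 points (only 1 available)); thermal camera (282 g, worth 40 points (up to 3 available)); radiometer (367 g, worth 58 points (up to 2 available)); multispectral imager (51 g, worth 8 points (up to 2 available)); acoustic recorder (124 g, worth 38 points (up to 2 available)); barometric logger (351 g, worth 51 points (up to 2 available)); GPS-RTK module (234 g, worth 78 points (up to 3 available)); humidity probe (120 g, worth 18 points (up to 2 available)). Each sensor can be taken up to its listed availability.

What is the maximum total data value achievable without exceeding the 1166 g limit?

336

Ranking by ratio (data value/g): GPS-RTK module 0.33, acoustic recorder 0.31, particulate counter 0.24, radiometer 0.16.
Taking the top-ratio sensors first gives 2×multispectral imager + 2×acoustic recorder + 3×GPS-RTK module for 326 (1052 g).
Dropping multispectral imager frees 51 g; slotting in humidity probe (120 g) lifts the total to 336 at 1121 g.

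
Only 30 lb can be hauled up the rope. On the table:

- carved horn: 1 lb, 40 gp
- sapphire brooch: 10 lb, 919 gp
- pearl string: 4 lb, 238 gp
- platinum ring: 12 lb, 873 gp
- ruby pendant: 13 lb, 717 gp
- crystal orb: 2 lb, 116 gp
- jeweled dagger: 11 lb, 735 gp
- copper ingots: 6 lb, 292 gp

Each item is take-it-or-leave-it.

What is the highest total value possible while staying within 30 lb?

Filling by ratio: carved horn + sapphire brooch + pearl string + platinum ring + crystal orb for 2186, with 1 lb left unused.
Replace carved horn and pearl string with copper ingots: the trade gains 14 net, giving 2200 at 30 lb.
An exhaustive check of the 256 subsets confirms 2200.

2200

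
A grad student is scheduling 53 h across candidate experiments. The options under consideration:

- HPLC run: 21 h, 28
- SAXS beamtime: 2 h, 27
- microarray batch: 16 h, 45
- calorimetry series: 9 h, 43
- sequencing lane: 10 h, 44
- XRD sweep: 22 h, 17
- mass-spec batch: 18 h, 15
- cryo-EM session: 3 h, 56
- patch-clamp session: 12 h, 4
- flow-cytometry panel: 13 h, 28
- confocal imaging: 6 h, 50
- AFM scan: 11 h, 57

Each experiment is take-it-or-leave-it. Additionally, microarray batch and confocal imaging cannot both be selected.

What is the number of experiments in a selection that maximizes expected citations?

7

The maximum expected citations within 53 h is 281.
One optimal bundle: SAXS beamtime + calorimetry series + sequencing lane + cryo-EM session + patch-clamp session + confocal imaging + AFM scan (53 h).
All optima have 7 experiments.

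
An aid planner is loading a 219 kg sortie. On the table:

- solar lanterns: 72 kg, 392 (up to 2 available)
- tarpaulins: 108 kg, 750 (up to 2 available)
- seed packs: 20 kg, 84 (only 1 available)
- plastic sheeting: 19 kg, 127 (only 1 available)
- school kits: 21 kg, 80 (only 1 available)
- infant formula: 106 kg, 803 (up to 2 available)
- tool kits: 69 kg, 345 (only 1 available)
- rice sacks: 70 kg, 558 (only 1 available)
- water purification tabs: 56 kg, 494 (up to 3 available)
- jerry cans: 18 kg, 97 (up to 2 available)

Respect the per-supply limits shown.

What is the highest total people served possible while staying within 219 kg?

Filling by ratio: plastic sheeting + 3×water purification tabs + jerry cans for 1706, with 14 kg left unused.
The 93 kg tied up in plastic sheeting and water purification tabs and jerry cans is better spent on infant formula — total rises to 1791 (218 kg).
No other feasible combination exceeds 1791.

1791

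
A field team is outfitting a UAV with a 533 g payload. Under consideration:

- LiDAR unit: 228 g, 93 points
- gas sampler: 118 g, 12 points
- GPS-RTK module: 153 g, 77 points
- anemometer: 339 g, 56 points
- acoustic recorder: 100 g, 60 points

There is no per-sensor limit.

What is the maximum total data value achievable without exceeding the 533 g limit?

Taking 5×acoustic recorder: 500 g used, 300 in data value.
Every other selection either busts 533 g or fails to beat 300.

300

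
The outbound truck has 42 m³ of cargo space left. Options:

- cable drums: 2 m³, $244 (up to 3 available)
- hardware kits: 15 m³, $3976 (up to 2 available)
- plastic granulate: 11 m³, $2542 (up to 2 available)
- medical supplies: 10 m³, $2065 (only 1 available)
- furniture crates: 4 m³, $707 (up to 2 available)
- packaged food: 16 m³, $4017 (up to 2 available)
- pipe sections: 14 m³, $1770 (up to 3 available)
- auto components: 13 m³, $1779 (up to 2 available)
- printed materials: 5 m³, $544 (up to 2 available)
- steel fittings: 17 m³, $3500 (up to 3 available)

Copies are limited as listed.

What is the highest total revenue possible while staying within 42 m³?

10535

The ratio heuristic lands on 2×hardware kits + plastic granulate (10494) but leaves 1 m³ idle.
Replace hardware kits with packaged food: the trade gains 41 net, giving 10535 at 42 m³.
Nothing else within 42 m³ beats 10535.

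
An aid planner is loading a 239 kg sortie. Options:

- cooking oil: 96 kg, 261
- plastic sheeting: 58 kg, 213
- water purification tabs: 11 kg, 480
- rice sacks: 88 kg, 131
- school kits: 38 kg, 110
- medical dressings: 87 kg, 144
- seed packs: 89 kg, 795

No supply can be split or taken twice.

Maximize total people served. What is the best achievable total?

Density check — water purification tabs 43.64, seed packs 8.93, plastic sheeting 3.67, school kits 2.89 are the best per kg.
A density-first pass picks plastic sheeting + water purification tabs + school kits + seed packs — 1598 at 196 kg.
Dropping plastic sheeting frees 58 kg; slotting in cooking oil (96 kg) lifts the total to 1646 at 234 kg.
Runner-up plastic sheeting + water purification tabs + school kits + seed packs tops out at 1598.

1646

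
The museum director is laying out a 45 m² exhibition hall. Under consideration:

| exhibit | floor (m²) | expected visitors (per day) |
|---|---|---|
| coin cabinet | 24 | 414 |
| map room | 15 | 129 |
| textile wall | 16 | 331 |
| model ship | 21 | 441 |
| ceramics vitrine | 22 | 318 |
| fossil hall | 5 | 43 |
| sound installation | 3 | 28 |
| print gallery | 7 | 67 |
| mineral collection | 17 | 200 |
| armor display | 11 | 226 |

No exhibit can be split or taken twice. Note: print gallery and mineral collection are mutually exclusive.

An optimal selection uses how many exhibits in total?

2

The maximum expected visitors within 45 m² is 855.
One optimal bundle: coin cabinet + model ship (45 m²).
All optima have 2 exhibits.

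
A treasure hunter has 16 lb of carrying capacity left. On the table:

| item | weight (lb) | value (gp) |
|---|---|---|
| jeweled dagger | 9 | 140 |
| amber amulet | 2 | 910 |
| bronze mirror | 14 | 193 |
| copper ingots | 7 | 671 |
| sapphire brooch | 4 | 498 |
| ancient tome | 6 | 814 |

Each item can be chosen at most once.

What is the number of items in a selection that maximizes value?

3

Best achievable value is 2395.
amber amulet + copper ingots + ancient tome hits 2395 at 15 lb.
Every optimal selection uses 3 items.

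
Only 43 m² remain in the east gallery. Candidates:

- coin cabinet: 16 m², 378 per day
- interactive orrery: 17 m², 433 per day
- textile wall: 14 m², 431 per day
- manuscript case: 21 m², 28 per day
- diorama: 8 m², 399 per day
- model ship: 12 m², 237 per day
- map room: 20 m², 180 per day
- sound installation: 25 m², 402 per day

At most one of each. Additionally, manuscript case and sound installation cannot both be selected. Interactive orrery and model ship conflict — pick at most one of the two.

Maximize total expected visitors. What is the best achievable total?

1263

Taking interactive orrery + textile wall + diorama: 39 m² used, 1263 in expected visitors.
That's the maximum — no feasible swap from here does better than 1263.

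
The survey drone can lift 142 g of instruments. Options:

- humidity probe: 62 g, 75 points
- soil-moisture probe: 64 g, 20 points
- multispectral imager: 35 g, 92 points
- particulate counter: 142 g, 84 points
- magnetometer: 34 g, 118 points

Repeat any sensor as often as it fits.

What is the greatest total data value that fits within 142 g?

472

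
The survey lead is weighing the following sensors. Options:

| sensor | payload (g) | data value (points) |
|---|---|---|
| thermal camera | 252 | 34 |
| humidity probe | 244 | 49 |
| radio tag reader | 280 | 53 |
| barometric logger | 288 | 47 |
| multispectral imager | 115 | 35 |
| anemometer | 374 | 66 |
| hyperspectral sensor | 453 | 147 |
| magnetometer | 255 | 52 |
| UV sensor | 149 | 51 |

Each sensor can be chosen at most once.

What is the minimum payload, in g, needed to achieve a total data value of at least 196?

602

Need the lightest bundle worth ≥ 196.
hyperspectral sensor + UV sensor: 198 data value at 602 g.
Below 602 g the best achievable stays under 196.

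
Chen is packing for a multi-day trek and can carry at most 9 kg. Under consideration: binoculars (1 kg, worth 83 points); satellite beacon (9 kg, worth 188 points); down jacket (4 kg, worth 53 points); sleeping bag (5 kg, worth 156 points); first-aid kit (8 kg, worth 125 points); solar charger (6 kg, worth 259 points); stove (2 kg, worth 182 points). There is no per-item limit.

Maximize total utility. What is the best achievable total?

The ratio ordering already packs tightly: binoculars + 4×stove, 9 kg, 811.

811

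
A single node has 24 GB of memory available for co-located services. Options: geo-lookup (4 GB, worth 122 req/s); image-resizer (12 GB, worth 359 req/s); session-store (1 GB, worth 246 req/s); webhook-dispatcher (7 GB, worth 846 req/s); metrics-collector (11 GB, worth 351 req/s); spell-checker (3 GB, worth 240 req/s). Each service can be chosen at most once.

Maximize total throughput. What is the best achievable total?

1691

The ratio heuristic lands on session-store + webhook-dispatcher + metrics-collector + spell-checker (1683) but leaves 2 GB idle.
Replace metrics-collector with image-resizer: the trade gains 8 net, giving 1691 at 23 GB.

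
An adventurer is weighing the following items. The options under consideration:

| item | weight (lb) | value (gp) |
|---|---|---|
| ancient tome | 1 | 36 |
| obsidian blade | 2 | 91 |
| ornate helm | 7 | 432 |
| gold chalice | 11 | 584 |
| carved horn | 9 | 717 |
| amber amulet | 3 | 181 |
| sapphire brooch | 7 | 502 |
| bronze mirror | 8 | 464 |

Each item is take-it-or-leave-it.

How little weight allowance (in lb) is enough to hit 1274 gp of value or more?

Look for the lowest-weight combination reaching 1274.
Taking obsidian blade + carved horn + sapphire brooch gives 1310 (≥ 1274) for 18 lb.
Below 18 lb the best achievable stays under 1274.

18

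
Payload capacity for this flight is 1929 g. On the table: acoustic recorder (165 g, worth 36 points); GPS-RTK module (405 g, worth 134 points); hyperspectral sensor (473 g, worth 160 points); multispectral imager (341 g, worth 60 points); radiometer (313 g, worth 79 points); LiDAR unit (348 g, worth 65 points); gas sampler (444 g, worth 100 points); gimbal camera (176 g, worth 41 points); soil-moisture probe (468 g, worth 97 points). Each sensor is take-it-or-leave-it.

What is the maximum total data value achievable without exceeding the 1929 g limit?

515

A density-first pass picks GPS-RTK module + hyperspectral sensor + radiometer + gas sampler + gimbal camera — 514 at 1811 g.
The 444 g tied up in gas sampler is better spent on acoustic recorder + LiDAR unit — total rises to 515 (1880 g).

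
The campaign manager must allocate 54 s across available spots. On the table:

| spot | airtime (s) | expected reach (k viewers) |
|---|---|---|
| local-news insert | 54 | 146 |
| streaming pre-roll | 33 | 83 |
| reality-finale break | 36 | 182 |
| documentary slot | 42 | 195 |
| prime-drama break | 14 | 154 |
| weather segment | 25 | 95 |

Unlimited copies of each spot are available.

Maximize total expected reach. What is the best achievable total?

Ranking by ratio (expected reach/s): prime-drama break 11.00, reality-finale break 5.06, documentary slot 4.64.
Taking 3×prime-drama break: 42 s used, 462 in expected reach.
Nothing else within 54 s beats 462.

462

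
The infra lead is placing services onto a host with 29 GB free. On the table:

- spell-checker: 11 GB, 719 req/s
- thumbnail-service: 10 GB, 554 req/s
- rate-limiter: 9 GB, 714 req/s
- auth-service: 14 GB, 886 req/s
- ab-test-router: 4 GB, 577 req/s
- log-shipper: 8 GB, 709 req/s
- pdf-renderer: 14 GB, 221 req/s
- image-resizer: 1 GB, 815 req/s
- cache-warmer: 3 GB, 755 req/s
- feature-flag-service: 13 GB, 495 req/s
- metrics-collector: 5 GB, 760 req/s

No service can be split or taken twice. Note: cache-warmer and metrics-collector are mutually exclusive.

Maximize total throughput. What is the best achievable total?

Spell-checker + rate-limiter + ab-test-router + image-resizer + cache-warmer uses 28 of the 29 GB and totals 3580.
Spell-checker + ab-test-router + log-shipper + image-resizer + metrics-collector matches that 3580 at 29 GB; no feasible combination exceeds it.

3580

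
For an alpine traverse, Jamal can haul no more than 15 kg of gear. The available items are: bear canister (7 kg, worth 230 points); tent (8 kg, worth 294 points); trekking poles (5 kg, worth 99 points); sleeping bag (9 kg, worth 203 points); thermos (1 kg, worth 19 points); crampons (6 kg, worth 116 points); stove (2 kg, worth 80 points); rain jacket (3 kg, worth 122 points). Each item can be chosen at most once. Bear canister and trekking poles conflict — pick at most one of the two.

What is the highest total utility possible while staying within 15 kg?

524

Filling by ratio: tent + thermos + stove + rain jacket for 515, with 1 kg left unused.
The 6 kg tied up in thermos and stove and rain jacket is better spent on bear canister — total rises to 524 (15 kg).
The closest alternative, tent + thermos + stove + rain jacket, reaches only 515.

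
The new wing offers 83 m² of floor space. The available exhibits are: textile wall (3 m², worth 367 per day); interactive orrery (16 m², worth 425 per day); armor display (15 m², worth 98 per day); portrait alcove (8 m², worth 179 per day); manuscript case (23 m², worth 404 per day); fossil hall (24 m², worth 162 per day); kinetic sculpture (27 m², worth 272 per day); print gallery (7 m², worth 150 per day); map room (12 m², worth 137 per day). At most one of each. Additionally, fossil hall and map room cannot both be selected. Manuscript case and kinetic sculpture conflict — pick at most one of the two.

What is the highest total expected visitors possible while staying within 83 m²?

1687

Greedy by ratio would take textile wall + interactive orrery + portrait alcove + manuscript case + print gallery + map room: 69 m² used, total 1662.
The 12 m² tied up in map room is better spent on fossil hall — total rises to 1687 (81 m²).
No other feasible combination exceeds 1687.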